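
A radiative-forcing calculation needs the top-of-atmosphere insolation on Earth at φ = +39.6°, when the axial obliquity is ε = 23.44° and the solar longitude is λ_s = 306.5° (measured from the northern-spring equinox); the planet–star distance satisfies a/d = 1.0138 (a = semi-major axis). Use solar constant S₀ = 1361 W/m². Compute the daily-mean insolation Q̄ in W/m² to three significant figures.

Solar declination: sin δ = sin ε · sin λ_s = sin 23.44° × sin 306.5° = -0.31977, so δ = -18.649°.
cos H₀ = −tan(+39.6°) tan(-18.649°) = 0.2792, H₀ = 1.2878 rad.
Bracket: H₀ sin φ sin δ + cos φ cos δ sin H₀ = 1.2878×0.63742×-0.31977 + 0.77051×0.94750×0.96024 = -0.262489 + 0.701031 = 0.438542.
Inverse-square distance factor (a/d)² = 1.0138² = 1.027790.
Q̄ = (S₀/π) × 1.027790 × [bracket] = (1361/π) × 1.027790 × 0.438542 = 195.3 W/m².

Q̄ ≈ 195 W/m²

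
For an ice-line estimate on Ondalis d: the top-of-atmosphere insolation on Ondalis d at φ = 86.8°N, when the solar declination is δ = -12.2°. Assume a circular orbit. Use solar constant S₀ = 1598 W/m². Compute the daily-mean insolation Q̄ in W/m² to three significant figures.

cos H₀ = −tan(+86.8°) tan(-12.200°) = 3.8672 ≥ 1 ⇒ polar night, H₀ = 0 and Q̄ = 0.

Q̄ ≈ 0.00 W/m²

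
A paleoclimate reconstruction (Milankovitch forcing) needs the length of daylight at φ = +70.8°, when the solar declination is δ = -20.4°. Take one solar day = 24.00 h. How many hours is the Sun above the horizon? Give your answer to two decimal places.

0.00 h

cos H₀ = −tan φ · tan δ = 1.0679 ≥ 1, so the Sun never rises (polar night) and H₀ = 0.
Daylight = 2H₀/(2π) × 24.00 h = (0.0000/π) × 24.00 = 0.00 h.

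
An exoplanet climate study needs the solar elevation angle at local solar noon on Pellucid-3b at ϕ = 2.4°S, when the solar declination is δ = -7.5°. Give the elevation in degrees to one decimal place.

At local noon the hour angle is zero, so the zenith angle equals |ϕ − δ| = |-2.4° − (-7.500°)| = 5.100°.
Elevation = 90° − 5.100° = 84.9°.

84.9°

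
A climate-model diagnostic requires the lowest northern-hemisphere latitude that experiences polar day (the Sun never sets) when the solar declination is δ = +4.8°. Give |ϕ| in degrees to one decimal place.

Polar day requires cos h₀ = −tan ϕ tan δ ≤ −1, i.e. tan ϕ tan δ ≥ 1.
The boundary is |tan ϕ| · |tan δ| = 1, so |ϕ| = 90° − |δ| = 90° − 4.8° = 85.2° in the northern hemisphere.

|ϕ| = 85.2°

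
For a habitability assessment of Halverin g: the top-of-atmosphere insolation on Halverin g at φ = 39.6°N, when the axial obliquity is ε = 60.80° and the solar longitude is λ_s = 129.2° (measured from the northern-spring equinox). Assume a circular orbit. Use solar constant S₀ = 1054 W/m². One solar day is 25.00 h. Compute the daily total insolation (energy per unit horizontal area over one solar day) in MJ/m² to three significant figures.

Solar declination: sin δ = sin ε · sin λ_s = sin 60.80° × sin 129.2° = 0.67647, so δ = +42.568°.
cos H₀ = −tan(+39.6°) tan(+42.568°) = -0.7599, H₀ = 2.4339 rad.
Bracket: H₀ sin φ sin δ + cos φ cos δ sin H₀ = 2.4339×0.63742×0.67647 + 0.77051×0.73647×0.65008 = 1.049487 + 0.368893 = 1.418380.
Q̄ = (S₀/π) × [bracket] = (1054/π) × 1.418380 = 475.86 W/m².
Daily total = Q̄ × 25.00 h × 3600 s/h = 475.86 × 25.00 × 3600 / 10⁶ = 42.83 MJ/m².

42.8 MJ/m²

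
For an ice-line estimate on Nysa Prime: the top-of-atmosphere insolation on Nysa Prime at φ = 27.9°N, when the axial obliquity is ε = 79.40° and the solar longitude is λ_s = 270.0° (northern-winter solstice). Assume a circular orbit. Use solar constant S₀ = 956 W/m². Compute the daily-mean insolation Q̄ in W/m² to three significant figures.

Q̄ ≈ 0.00 W/m²

Solar declination: sin δ = sin ε · sin λ_s = sin 79.40° × sin 270.0° = -0.98294, so δ = -79.400°.
cos H₀ = −tan(+27.9°) tan(-79.400°) = 2.8292 ≥ 1 ⇒ polar night, H₀ = 0 and Q̄ = 0.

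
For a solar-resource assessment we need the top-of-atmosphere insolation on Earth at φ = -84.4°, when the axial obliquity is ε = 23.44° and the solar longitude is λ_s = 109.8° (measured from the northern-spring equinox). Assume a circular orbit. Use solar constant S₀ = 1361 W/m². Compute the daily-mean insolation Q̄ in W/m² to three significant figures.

Solar declination: sin δ = sin ε · sin λ_s = sin 23.44° × sin 109.8° = 0.37427, so δ = +21.979°.
cos H₀ = −tan(-84.4°) tan(+21.979°) = 4.1163 ≥ 1 ⇒ polar night, H₀ = 0 and Q̄ = 0.

Q̄ ≈ 0.00 W/m²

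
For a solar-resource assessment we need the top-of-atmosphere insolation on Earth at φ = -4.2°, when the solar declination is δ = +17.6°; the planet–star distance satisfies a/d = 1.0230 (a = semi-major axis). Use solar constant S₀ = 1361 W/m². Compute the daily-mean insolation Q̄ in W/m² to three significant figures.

Q̄ ≈ 415 W/m²

cos H₀ = −tan(-4.2°) tan(+17.600°) = 0.0233, H₀ = 1.5475 rad.
Bracket: H₀ sin φ sin δ + cos φ cos δ sin H₀ = 1.5475×-0.07324×0.30237 + 0.99731×0.95319×0.99973 = -0.034270 + 0.950369 = 0.916099.
Inverse-square distance factor (a/d)² = 1.0230² = 1.046529.
Q̄ = (S₀/π) × 1.046529 × [bracket] = (1361/π) × 1.046529 × 0.916099 = 415.3 W/m².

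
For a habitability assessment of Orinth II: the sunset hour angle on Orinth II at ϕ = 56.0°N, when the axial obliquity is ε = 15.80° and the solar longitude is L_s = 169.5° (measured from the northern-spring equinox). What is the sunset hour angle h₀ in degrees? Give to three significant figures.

h₀ = 94.2°

Solar declination: sin δ = sin ε · sin L_s = sin 15.80° × sin 169.5° = 0.04962, so δ = +2.844°.
cos h₀ = −tan ϕ · tan δ = −tan(+56.0°) × tan(+2.844°) = -0.0737, so h₀ = 1.6445 rad = 94.22°.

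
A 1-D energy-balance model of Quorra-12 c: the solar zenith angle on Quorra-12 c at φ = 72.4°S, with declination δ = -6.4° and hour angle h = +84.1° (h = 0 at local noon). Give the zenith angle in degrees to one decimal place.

θ_z = 82.1°

cos θ_z = sin φ sin δ + cos φ cos δ cos h = 0.106251 + 0.030888 = 0.137139.
θ_z = arccos(0.137139) = 82.1°.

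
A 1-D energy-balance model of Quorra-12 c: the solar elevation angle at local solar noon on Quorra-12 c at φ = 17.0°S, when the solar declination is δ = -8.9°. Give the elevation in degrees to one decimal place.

81.9°

At local noon the hour angle is zero, so the zenith angle equals |φ − δ| = |-17.0° − (-8.900°)| = 8.100°.
Elevation = 90° − 8.100° = 81.9°.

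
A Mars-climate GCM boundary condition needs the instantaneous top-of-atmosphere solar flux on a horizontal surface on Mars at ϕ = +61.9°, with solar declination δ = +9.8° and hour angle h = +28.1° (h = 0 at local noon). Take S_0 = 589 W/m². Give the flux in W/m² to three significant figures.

cos θ_z = sin ϕ sin δ + cos ϕ cos δ cos h = 0.150146 + 0.409429 = 0.559575.
Flux = S_0 · cos θ_z = 589 × 0.559575 = 329.6 W/m².

330 W/m²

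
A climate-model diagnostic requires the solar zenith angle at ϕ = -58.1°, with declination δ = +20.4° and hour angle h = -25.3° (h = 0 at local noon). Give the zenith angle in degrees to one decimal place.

θ_z = 81.3°

cos θ_z = sin ϕ sin δ + cos ϕ cos δ cos h = -0.295928 + 0.447788 = 0.151860.
θ_z = arccos(0.151860) = 81.3°.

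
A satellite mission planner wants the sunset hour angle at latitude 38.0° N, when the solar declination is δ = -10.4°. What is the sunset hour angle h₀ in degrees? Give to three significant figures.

cos h₀ = −tan ϕ · tan δ = −tan(+38.0°) × tan(-10.400°) = 0.1434, so h₀ = 1.4269 rad = 81.76°.

h₀ = 81.8°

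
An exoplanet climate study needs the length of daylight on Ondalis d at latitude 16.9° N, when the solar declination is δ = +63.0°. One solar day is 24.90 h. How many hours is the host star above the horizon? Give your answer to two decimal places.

cos H₀ = −tan φ · tan δ = −tan(+16.9°) × tan(+63.000°) = -0.5963, so H₀ = 2.2097 rad = 126.60°.
Daylight = 2H₀/(2π) × 24.90 h = (2.2097/π) × 24.90 = 17.51 h.

17.51 h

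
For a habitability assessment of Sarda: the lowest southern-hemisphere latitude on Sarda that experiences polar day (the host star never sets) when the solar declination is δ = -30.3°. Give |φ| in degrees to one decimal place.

|φ| = 59.7°

Polar day requires cos H₀ = −tan φ tan δ ≤ −1, i.e. tan φ tan δ ≥ 1.
The boundary is |tan φ| · |tan δ| = 1, so |φ| = 90° − |δ| = 90° − 30.3° = 59.7° in the southern hemisphere.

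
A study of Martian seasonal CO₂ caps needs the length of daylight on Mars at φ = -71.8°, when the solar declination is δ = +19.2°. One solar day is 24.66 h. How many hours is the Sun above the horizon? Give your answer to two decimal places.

0.00 h

cos H₀ = −tan φ · tan δ = 1.0592 ≥ 1, so the Sun never rises (polar night) and H₀ = 0.
Daylight = 2H₀/(2π) × 24.66 h = (0.0000/π) × 24.66 = 0.00 h.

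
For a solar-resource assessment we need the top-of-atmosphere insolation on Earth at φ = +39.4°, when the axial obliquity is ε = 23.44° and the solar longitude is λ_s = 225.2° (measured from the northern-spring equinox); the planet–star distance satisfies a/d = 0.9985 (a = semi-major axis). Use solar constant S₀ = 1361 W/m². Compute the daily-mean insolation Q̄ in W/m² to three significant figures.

Solar declination: sin δ = sin ε · sin λ_s = sin 23.44° × sin 225.2° = -0.28226, so δ = -16.395°.
cos H₀ = −tan(+39.4°) tan(-16.395°) = 0.2417, H₀ = 1.3267 rad.
Bracket: H₀ sin φ sin δ + cos φ cos δ sin H₀ = 1.3267×0.63473×-0.28226 + 0.77273×0.95934×0.97036 = -0.237690 + 0.719338 = 0.481648.
Inverse-square distance factor (a/d)² = 0.9985² = 0.997002.
Q̄ = (S₀/π) × 0.997002 × [bracket] = (1361/π) × 0.997002 × 0.481648 = 208.0 W/m².

Q̄ ≈ 208 W/m²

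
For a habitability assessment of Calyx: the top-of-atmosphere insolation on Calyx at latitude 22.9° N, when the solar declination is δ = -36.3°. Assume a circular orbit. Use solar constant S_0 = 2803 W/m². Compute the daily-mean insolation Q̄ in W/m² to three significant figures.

Q̄ ≈ 372 W/m²

cos h₀ = −tan(+22.9°) tan(-36.300°) = 0.3103, h₀ = 1.2553 rad.
Bracket: h₀ sin ϕ sin δ + cos ϕ cos δ sin h₀ = 1.2553×0.38912×-0.59201 + 0.92119×0.80593×0.95064 = -0.289175 + 0.705769 = 0.416594.
Q̄ = (S_0/π) × [bracket] = (2803/π) × 0.416594 = 371.7 W/m².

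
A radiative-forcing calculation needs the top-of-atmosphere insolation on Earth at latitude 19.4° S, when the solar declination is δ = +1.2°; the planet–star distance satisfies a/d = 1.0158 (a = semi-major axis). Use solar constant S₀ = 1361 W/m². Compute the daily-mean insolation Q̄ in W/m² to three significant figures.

Q̄ ≈ 417 W/m²

cos H₀ = −tan(-19.4°) tan(+1.200°) = 0.0074, H₀ = 1.5634 rad.
Bracket: H₀ sin φ sin δ + cos φ cos δ sin H₀ = 1.5634×-0.33216×0.02094 + 0.94322×0.99978×0.99997 = -0.010874 + 0.942984 = 0.932110.
Inverse-square distance factor (a/d)² = 1.0158² = 1.031850.
Q̄ = (S₀/π) × 1.031850 × [bracket] = (1361/π) × 1.031850 × 0.932110 = 416.7 W/m².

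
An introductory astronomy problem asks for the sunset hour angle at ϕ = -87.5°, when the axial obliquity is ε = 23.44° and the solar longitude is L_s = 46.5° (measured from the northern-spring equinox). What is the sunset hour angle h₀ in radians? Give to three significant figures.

Solar declination: sin δ = sin ε · sin L_s = sin 23.44° × sin 46.5° = 0.28855, so δ = +16.771°.
cos h₀ = −tan ϕ · tan δ = 6.9024 ≥ 1, so the Sun never rises (polar night) and h₀ = 0.

h₀ = 0.00 rad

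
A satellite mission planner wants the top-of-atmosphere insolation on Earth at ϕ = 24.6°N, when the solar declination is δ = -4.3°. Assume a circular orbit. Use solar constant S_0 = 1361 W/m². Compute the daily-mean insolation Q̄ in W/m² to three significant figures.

cos h₀ = −tan(+24.6°) tan(-4.300°) = 0.0344, h₀ = 1.5364 rad.
Bracket: h₀ sin ϕ sin δ + cos ϕ cos δ sin h₀ = 1.5364×0.41628×-0.07498 + 0.90924×0.99719×0.99941 = -0.047955 + 0.906150 = 0.858195.
Q̄ = (S_0/π) × [bracket] = (1361/π) × 0.858195 = 371.8 W/m².

Q̄ ≈ 372 W/m²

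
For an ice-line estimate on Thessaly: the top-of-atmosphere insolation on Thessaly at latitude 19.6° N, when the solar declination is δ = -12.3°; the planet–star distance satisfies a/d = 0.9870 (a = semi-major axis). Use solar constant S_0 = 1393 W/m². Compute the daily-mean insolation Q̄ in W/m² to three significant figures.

Q̄ ≈ 350 W/m²

cos h₀ = −tan(+19.6°) tan(-12.300°) = 0.0776, h₀ = 1.4931 rad.
Bracket: h₀ sin ϕ sin δ + cos ϕ cos δ sin h₀ = 1.4931×0.33545×-0.21303 + 0.94206×0.97705×0.99698 = -0.106698 + 0.917660 = 0.810962.
Inverse-square distance factor (a/d)² = 0.9870² = 0.974169.
Q̄ = (S_0/π) × 0.974169 × [bracket] = (1393/π) × 0.974169 × 0.810962 = 350.3 W/m².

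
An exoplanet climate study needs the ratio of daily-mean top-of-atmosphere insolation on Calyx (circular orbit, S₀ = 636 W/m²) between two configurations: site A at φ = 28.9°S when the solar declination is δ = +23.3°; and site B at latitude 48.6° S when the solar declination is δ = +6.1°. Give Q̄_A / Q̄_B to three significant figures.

Q̄_A / Q̄_B ≈ 0.980

— Configuration A (φ=-28.9°):
cos H₀ = −tan(-28.9°) tan(+23.300°) = 0.2377, H₀ = 1.3308 rad.
Bracket: H₀ sin φ sin δ + cos φ cos δ sin H₀ = 1.3308×-0.48328×0.39555 + 0.87546×0.91845×0.97133 = -0.254398 + 0.781014 = 0.526616.
Q̄ = (S₀/π) × [bracket] = (636/π) × 0.526616 = 106.61 W/m².
— Configuration B (φ=-48.6°):
cos H₀ = −tan(-48.6°) tan(+6.100°) = 0.1212, H₀ = 1.4493 rad.
Bracket: H₀ sin φ sin δ + cos φ cos δ sin H₀ = 1.4493×-0.75011×0.10626 + 0.66131×0.99434×0.99263 = -0.115519 + 0.652721 = 0.537202.
Q̄ = (S₀/π) × [bracket] = (636/π) × 0.537202 = 108.75 W/m².
Ratio Q̄_A / Q̄_B = 106.61 / 108.75 = 0.9803.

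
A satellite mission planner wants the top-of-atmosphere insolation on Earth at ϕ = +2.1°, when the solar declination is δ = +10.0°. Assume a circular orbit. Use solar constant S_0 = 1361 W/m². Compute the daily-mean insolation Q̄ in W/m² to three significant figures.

cos h₀ = −tan(+2.1°) tan(+10.000°) = -0.0065, h₀ = 1.5773 rad.
Bracket: h₀ sin ϕ sin δ + cos ϕ cos δ sin h₀ = 1.5773×0.03664×0.17365 + 0.99933×0.98481×0.99998 = 0.010036 + 0.984130 = 0.994166.
Q̄ = (S_0/π) × [bracket] = (1361/π) × 0.994166 = 430.7 W/m².

Q̄ ≈ 431 W/m²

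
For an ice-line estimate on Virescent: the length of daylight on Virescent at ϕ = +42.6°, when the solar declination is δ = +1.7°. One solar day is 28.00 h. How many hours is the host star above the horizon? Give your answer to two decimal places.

cos h₀ = −tan ϕ · tan δ = −tan(+42.6°) × tan(+1.700°) = -0.0273, so h₀ = 1.5981 rad = 91.56°.
Daylight = 2h₀/(2π) × 28.00 h = (1.5981/π) × 28.00 = 14.24 h.

14.24 h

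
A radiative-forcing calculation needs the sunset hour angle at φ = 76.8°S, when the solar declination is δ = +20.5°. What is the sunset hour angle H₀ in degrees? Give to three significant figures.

cos H₀ = −tan φ · tan δ = 1.5941 ≥ 1, so the Sun never rises (polar night) and H₀ = 0.

H₀ = 0.00°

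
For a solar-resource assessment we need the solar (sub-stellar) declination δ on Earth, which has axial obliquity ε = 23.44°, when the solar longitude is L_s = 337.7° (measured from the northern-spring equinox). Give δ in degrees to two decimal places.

δ = -8.68°

sin δ = sin ε · sin L_s = sin 23.44° × sin 337.7° = -0.150943.
δ = arcsin(-0.150943) = -8.68°.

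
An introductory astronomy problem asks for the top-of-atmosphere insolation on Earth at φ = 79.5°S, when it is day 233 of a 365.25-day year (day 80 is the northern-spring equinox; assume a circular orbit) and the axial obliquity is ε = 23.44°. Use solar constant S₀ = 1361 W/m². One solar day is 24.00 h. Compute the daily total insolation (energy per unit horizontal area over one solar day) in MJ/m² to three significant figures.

Solar longitude: λ_s = 360° × (233 − 80)/365.25 = 150.801°.
sin δ = sin 23.44° × sin 150.801° = 0.19406, so δ = +11.190°.
cos H₀ = −tan(-79.5°) tan(+11.190°) = 1.0673 ≥ 1 ⇒ polar night, H₀ = 0 and Q̄ = 0.
Daily total = Q̄ × 24.00 h × 3600 s/h = 0.00 MJ/m².

0.00 MJ/m²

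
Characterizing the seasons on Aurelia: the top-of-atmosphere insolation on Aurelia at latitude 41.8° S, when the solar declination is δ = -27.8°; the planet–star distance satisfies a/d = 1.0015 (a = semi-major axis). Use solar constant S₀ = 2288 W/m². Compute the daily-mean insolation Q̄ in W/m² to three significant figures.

Q̄ ≈ 893 W/m²

cos H₀ = −tan(-41.8°) tan(-27.800°) = -0.4714, H₀ = 2.0617 rad.
Bracket: H₀ sin φ sin δ + cos φ cos δ sin H₀ = 2.0617×-0.66653×-0.46639 + 0.74548×0.88458×0.88192 = 0.640906 + 0.581570 = 1.222476.
Inverse-square distance factor (a/d)² = 1.0015² = 1.003002.
Q̄ = (S₀/π) × 1.003002 × [bracket] = (2288/π) × 1.003002 × 1.222476 = 893.0 W/m².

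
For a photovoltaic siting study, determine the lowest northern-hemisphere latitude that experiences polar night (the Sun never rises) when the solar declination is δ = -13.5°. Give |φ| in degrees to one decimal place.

|φ| = 76.5°

Polar night requires cos H₀ = −tan φ tan δ ≥ 1, i.e. tan φ tan δ ≤ −1.
The boundary is |tan φ| · |tan δ| = 1, so |φ| = 90° − |δ| = 90° − 13.5° = 76.5° in the northern hemisphere.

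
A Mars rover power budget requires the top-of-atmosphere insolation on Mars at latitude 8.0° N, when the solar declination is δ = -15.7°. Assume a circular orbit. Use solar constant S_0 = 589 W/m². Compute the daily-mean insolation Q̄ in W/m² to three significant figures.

cos h₀ = −tan(+8.0°) tan(-15.700°) = 0.0395, h₀ = 1.5313 rad.
Bracket: h₀ sin ϕ sin δ + cos ϕ cos δ sin h₀ = 1.5313×0.13917×-0.27060 + 0.99027×0.96269×0.99922 = -0.057668 + 0.952579 = 0.894911.
Q̄ = (S_0/π) × [bracket] = (589/π) × 0.894911 = 167.8 W/m².

Q̄ ≈ 168 W/m²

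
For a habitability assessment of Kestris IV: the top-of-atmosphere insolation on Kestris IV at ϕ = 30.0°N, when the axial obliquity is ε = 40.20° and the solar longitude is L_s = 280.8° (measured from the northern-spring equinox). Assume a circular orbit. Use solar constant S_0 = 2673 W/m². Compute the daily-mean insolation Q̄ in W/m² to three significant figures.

Q̄ ≈ 211 W/m²

Solar declination: sin δ = sin ε · sin L_s = sin 40.20° × sin 280.8° = -0.63402, so δ = -39.348°.
cos h₀ = −tan(+30.0°) tan(-39.348°) = 0.4734, h₀ = 1.0777 rad.
Bracket: h₀ sin ϕ sin δ + cos ϕ cos δ sin h₀ = 1.0777×0.50000×-0.63402 + 0.86603×0.77331×0.88087 = -0.341642 + 0.589927 = 0.248285.
Q̄ = (S_0/π) × [bracket] = (2673/π) × 0.248285 = 211.3 W/m².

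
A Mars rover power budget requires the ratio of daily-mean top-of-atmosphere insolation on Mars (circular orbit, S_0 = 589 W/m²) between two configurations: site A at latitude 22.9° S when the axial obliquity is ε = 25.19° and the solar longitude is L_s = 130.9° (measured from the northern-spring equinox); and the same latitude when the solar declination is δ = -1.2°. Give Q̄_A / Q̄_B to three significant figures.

— Configuration A (ϕ=-22.9°):
Solar declination: sin δ = sin ε · sin L_s = sin 25.19° × sin 130.9° = 0.32171, so δ = +18.766°.
cos h₀ = −tan(-22.9°) tan(+18.766°) = 0.1435, h₀ = 1.4268 rad.
Bracket: h₀ sin ϕ sin δ + cos ϕ cos δ sin h₀ = 1.4268×-0.38912×0.32171 + 0.92119×0.94684×0.98965 = -0.178612 + 0.863192 = 0.684580.
Q̄ = (S_0/π) × [bracket] = (589/π) × 0.684580 = 128.35 W/m².
— Configuration B (ϕ=-22.9°):
cos h₀ = −tan(-22.9°) tan(-1.200°) = -0.0088, h₀ = 1.5796 rad.
Bracket: h₀ sin ϕ sin δ + cos ϕ cos δ sin h₀ = 1.5796×-0.38912×-0.02094 + 0.92119×0.99978×0.99996 = 0.012871 + 0.920950 = 0.933821.
Q̄ = (S_0/π) × [bracket] = (589/π) × 0.933821 = 175.08 W/m².
Ratio Q̄_A / Q̄_B = 128.35 / 175.08 = 0.7331.

Q̄_A / Q̄_B ≈ 0.733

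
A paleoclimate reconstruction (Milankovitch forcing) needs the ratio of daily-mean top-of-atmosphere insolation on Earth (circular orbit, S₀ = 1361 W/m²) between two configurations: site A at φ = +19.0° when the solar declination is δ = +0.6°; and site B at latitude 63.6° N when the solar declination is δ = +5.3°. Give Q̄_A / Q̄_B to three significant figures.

— Configuration A (φ=+19.0°):
cos H₀ = −tan(+19.0°) tan(+0.600°) = -0.0036, H₀ = 1.5744 rad.
Bracket: H₀ sin φ sin δ + cos φ cos δ sin H₀ = 1.5744×0.32557×0.01047 + 0.94552×0.99995×0.99999 = 0.005367 + 0.945463 = 0.950830.
Q̄ = (S₀/π) × [bracket] = (1361/π) × 0.950830 = 411.92 W/m².
— Configuration B (φ=+63.6°):
cos H₀ = −tan(+63.6°) tan(+5.300°) = -0.1869, H₀ = 1.7588 rad.
Bracket: H₀ sin φ sin δ + cos φ cos δ sin H₀ = 1.7588×0.89571×0.09237 + 0.44464×0.99572×0.98238 = 0.145517 + 0.434936 = 0.580453.
Q̄ = (S₀/π) × [bracket] = (1361/π) × 0.580453 = 251.46 W/m².
Ratio Q̄_A / Q̄_B = 411.92 / 251.46 = 1.638.

Q̄_A / Q̄_B ≈ 1.64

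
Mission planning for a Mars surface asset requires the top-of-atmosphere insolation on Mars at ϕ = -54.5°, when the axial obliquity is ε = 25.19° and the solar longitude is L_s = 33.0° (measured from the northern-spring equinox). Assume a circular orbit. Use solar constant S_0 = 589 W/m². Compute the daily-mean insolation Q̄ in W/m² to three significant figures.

Solar declination: sin δ = sin ε · sin L_s = sin 25.19° × sin 33.0° = 0.23181, so δ = +13.404°.
cos h₀ = −tan(-54.5°) tan(+13.404°) = 0.3341, h₀ = 1.2302 rad.
Bracket: h₀ sin ϕ sin δ + cos ϕ cos δ sin h₀ = 1.2302×-0.81412×0.23181 + 0.58070×0.97276×0.94254 = -0.232165 + 0.532424 = 0.300259.
Q̄ = (S_0/π) × [bracket] = (589/π) × 0.300259 = 56.29 W/m².

Q̄ ≈ 56.3 W/m²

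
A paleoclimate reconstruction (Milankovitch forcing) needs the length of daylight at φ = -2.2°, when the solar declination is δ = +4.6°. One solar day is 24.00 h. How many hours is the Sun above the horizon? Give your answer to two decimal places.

11.98 h

cos H₀ = −tan φ · tan δ = −tan(-2.2°) × tan(+4.600°) = 0.0031, so H₀ = 1.5677 rad = 89.82°.
Daylight = 2H₀/(2π) × 24.00 h = (1.5677/π) × 24.00 = 11.98 h.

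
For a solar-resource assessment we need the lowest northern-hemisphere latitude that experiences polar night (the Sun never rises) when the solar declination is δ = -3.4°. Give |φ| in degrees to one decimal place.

Polar night requires cos H₀ = −tan φ tan δ ≥ 1, i.e. tan φ tan δ ≤ −1.
The boundary is |tan φ| · |tan δ| = 1, so |φ| = 90° − |δ| = 90° − 3.4° = 86.6° in the northern hemisphere.

|φ| = 86.6°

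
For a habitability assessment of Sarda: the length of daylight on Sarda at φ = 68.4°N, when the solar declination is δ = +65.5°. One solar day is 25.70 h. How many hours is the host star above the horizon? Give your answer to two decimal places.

25.70 h

Sunrise equation: cos H₀ = −tan φ · tan δ = -5.5422 ≤ −1, so the host star never sets (polar day) and H₀ = π.
Daylight = 2H₀/(2π) × 25.70 h = (3.1416/π) × 25.70 = 25.70 h.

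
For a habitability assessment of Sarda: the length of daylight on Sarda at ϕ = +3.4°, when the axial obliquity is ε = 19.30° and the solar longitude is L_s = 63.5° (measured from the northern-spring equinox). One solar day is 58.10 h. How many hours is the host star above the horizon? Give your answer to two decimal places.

Solar declination: sin δ = sin ε · sin L_s = sin 19.30° × sin 63.5° = 0.29579, so δ = +17.205°.
cos h₀ = −tan ϕ · tan δ = −tan(+3.4°) × tan(+17.205°) = -0.0184, so h₀ = 1.5892 rad = 91.05°.
Daylight = 2h₀/(2π) × 58.10 h = (1.5892/π) × 58.10 = 29.39 h.

29.39 h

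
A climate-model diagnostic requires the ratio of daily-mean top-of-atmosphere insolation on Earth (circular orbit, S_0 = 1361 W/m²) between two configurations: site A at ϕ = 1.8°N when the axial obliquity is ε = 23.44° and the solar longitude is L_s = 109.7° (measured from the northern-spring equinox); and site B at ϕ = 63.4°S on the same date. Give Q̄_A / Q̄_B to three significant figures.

Q̄_A / Q̄_B ≈ 28.1

— Configuration A (ϕ=+1.8°):
Solar declination: sin δ = sin ε · sin L_s = sin 23.44° × sin 109.7° = 0.37451, so δ = +21.994°.
cos h₀ = −tan(+1.8°) tan(+21.994°) = -0.0127, h₀ = 1.5835 rad.
Bracket: h₀ sin ϕ sin δ + cos ϕ cos δ sin h₀ = 1.5835×0.03141×0.37451 + 0.99951×0.92722×0.99992 = 0.018627 + 0.926692 = 0.945319.
Q̄ = (S_0/π) × [bracket] = (1361/π) × 0.945319 = 409.53 W/m².
— Configuration B (ϕ=-63.4°):
cos h₀ = −tan(-63.4°) tan(+21.994°) = 0.8066, h₀ = 0.6325 rad.
Bracket: h₀ sin ϕ sin δ + cos ϕ cos δ sin h₀ = 0.6325×-0.89415×0.37451 + 0.44776×0.92722×0.59114 = -0.211804 + 0.245425 = 0.033621.
Q̄ = (S_0/π) × [bracket] = (1361/π) × 0.033621 = 14.565 W/m².
Ratio Q̄_A / Q̄_B = 409.53 / 14.565 = 28.12.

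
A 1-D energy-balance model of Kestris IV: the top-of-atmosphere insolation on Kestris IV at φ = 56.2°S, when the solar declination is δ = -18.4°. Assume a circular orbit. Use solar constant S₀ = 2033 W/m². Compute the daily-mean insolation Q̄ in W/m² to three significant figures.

Q̄ ≈ 651 W/m²

cos H₀ = −tan(-56.2°) tan(-18.400°) = -0.4969, H₀ = 2.0908 rad.
Bracket: H₀ sin φ sin δ + cos φ cos δ sin H₀ = 2.0908×-0.83098×-0.31565 + 0.55630×0.94888×0.86780 = 0.548414 + 0.458079 = 1.006493.
Q̄ = (S₀/π) × [bracket] = (2033/π) × 1.006493 = 651.3 W/m².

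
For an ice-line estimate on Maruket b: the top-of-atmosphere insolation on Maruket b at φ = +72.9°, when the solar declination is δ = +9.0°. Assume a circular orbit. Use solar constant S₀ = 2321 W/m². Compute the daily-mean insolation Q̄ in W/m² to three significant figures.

Q̄ ≈ 417 W/m²

cos H₀ = −tan(+72.9°) tan(+9.000°) = -0.5148, H₀ = 2.1116 rad.
Bracket: H₀ sin φ sin δ + cos φ cos δ sin H₀ = 2.1116×0.95579×0.15643 + 0.29404×0.98769×0.85729 = 0.315714 + 0.248974 = 0.564688.
Q̄ = (S₀/π) × [bracket] = (2321/π) × 0.564688 = 417.2 W/m².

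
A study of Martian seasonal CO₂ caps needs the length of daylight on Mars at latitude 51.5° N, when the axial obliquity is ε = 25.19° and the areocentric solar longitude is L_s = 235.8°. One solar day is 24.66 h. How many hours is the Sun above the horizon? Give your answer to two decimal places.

sin δ = sin 25.19° × sin 235.8° = -0.35202, so δ = -20.611°.
cos h₀ = −tan ϕ · tan δ = −tan(+51.5°) × tan(-20.611°) = 0.4728, so h₀ = 1.0783 rad = 61.78°.
Daylight = 2h₀/(2π) × 24.66 h = (1.0783/π) × 24.66 = 8.46 h.

8.46 h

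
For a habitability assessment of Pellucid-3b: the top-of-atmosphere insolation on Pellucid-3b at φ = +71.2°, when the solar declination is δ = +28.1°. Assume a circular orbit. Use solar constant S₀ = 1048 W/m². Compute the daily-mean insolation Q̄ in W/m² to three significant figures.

cos H₀ = −tan(+71.2°) tan(+28.100°) = -1.5685 ≤ −1 ⇒ polar day, H₀ = π.
Bracket: H₀ sin φ sin δ + cos φ cos δ sin H₀ = 3.1416×0.94665×0.47101 + 0.32227×0.88213×0.00000 = 1.400782 + 0.000000 = 1.400782.
Q̄ = (S₀/π) × [bracket] = (1048/π) × 1.400782 = 467.3 W/m².

Q̄ ≈ 467 W/m²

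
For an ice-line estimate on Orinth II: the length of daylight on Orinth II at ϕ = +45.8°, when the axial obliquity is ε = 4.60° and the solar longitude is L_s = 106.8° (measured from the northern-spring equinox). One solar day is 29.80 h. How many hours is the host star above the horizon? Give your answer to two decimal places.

15.65 h

Solar declination: sin δ = sin ε · sin L_s = sin 4.60° × sin 106.8° = 0.07678, so δ = +4.403°.
cos h₀ = −tan ϕ · tan δ = −tan(+45.8°) × tan(+4.403°) = -0.0792, so h₀ = 1.6501 rad = 94.54°.
Daylight = 2h₀/(2π) × 29.80 h = (1.6501/π) × 29.80 = 15.65 h.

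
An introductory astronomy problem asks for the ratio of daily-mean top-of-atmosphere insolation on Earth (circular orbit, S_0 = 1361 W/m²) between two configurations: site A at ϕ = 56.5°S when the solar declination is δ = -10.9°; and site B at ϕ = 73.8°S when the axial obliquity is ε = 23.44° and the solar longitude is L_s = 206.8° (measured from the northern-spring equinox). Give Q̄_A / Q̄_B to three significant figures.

Q̄_A / Q̄_B ≈ 1.35

— Configuration A (ϕ=-56.5°):
cos h₀ = −tan(-56.5°) tan(-10.900°) = -0.2909, h₀ = 1.8660 rad.
Bracket: h₀ sin ϕ sin δ + cos ϕ cos δ sin h₀ = 1.8660×-0.83389×-0.18910 + 0.55194×0.98196×0.95674 = 0.294247 + 0.518537 = 0.812784.
Q̄ = (S_0/π) × [bracket] = (1361/π) × 0.812784 = 352.11 W/m².
— Configuration B (ϕ=-73.8°):
Solar declination: sin δ = sin ε · sin L_s = sin 23.44° × sin 206.8° = -0.17935, so δ = -10.332°.
cos h₀ = −tan(-73.8°) tan(-10.332°) = -0.6275, h₀ = 2.2492 rad.
Bracket: h₀ sin ϕ sin δ + cos ϕ cos δ sin h₀ = 2.2492×-0.96029×-0.17935 + 0.27899×0.98378×0.77860 = 0.387375 + 0.213698 = 0.601073.
Q̄ = (S_0/π) × [bracket] = (1361/π) × 0.601073 = 260.40 W/m².
Ratio Q̄_A / Q̄_B = 352.11 / 260.40 = 1.352.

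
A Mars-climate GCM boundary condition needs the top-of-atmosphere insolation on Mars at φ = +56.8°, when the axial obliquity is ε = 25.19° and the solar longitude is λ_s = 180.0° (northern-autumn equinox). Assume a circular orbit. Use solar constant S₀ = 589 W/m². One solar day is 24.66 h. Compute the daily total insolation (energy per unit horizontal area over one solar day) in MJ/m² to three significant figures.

9.11 MJ/m²

Solar declination: sin δ = sin ε · sin λ_s = sin 25.19° × sin 180.0° = 0.00000, so δ = +0.000°.
cos H₀ = −tan(+56.8°) tan(+0.000°) = -0.0000, H₀ = 1.5708 rad.
Bracket: H₀ sin φ sin δ + cos φ cos δ sin H₀ = 1.5708×0.83676×0.00000 + 0.54756×1.00000×1.00000 = 0.000000 + 0.547560 = 0.547560.
Q̄ = (S₀/π) × [bracket] = (589/π) × 0.547560 = 102.66 W/m².
Daily total = Q̄ × 24.66 h × 3600 s/h = 102.66 × 24.66 × 3600 / 10⁶ = 9.114 MJ/m².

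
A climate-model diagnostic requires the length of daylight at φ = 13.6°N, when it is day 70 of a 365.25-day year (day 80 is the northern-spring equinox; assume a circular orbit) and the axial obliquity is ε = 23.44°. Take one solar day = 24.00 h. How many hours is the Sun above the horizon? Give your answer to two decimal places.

Solar longitude: λ_s = 360° × (70 − 80)/365.25 = -9.856°, i.e. -9.856° + 360° = 350.144°.
sin δ = sin 23.44° × sin 350.144° = -0.06809, so δ = -3.904°.
cos H₀ = −tan φ · tan δ = −tan(+13.6°) × tan(-3.904°) = 0.0165, so H₀ = 1.5543 rad = 89.05°.
Daylight = 2H₀/(2π) × 24.00 h = (1.5543/π) × 24.00 = 11.87 h.

11.87 h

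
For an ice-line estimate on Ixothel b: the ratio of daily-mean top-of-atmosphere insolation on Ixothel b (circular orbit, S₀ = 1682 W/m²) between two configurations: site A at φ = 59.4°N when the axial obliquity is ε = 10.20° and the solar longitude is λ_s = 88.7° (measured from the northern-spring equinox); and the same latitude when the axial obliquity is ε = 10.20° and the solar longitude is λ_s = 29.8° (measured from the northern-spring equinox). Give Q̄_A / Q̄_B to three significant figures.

Q̄_A / Q̄_B ≈ 1.21

— Configuration A (φ=+59.4°):
Solar declination: sin δ = sin ε · sin λ_s = sin 10.20° × sin 88.7° = 0.17704, so δ = +10.197°.
cos H₀ = −tan(+59.4°) tan(+10.197°) = -0.3042, H₀ = 1.8799 rad.
Bracket: H₀ sin φ sin δ + cos φ cos δ sin H₀ = 1.8799×0.86074×0.17704 + 0.50904×0.98420×0.95262 = 0.286469 + 0.477260 = 0.763729.
Q̄ = (S₀/π) × [bracket] = (1682/π) × 0.763729 = 408.90 W/m².
— Configuration B (φ=+59.4°):
Solar declination: sin δ = sin ε · sin λ_s = sin 10.20° × sin 29.8° = 0.08801, so δ = +5.049°.
cos H₀ = −tan(+59.4°) tan(+5.049°) = -0.1494, H₀ = 1.7207 rad.
Bracket: H₀ sin φ sin δ + cos φ cos δ sin H₀ = 1.7207×0.86074×0.08801 + 0.50904×0.99612×0.98878 = 0.130349 + 0.501376 = 0.631725.
Q̄ = (S₀/π) × [bracket] = (1682/π) × 0.631725 = 338.22 W/m².
Ratio Q̄_A / Q̄_B = 408.90 / 338.22 = 1.209.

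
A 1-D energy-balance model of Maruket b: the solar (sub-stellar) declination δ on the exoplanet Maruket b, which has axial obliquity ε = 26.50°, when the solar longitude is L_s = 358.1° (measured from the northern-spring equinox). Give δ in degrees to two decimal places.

δ = -0.85°

sin δ = sin ε · sin L_s = sin 26.50° × sin 358.1° = -0.014794.
δ = arcsin(-0.014794) = -0.85°.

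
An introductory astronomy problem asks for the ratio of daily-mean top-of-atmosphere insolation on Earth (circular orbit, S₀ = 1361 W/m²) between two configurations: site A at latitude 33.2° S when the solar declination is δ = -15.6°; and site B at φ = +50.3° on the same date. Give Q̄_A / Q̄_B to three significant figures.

— Configuration A (φ=-33.2°):
cos H₀ = −tan(-33.2°) tan(-15.600°) = -0.1827, H₀ = 1.7545 rad.
Bracket: H₀ sin φ sin δ + cos φ cos δ sin H₀ = 1.7545×-0.54756×-0.26892 + 0.83676×0.96316×0.98317 = 0.258350 + 0.792370 = 1.050720.
Q̄ = (S₀/π) × [bracket] = (1361/π) × 1.050720 = 455.19 W/m².
— Configuration B (φ=+50.3°):
cos H₀ = −tan(+50.3°) tan(-15.600°) = 0.3363, H₀ = 1.2278 rad.
Bracket: H₀ sin φ sin δ + cos φ cos δ sin H₀ = 1.2278×0.76940×-0.26892 + 0.63877×0.96316×0.94175 = -0.254040 + 0.579400 = 0.325360.
Q̄ = (S₀/π) × [bracket] = (1361/π) × 0.325360 = 140.95 W/m².
Ratio Q̄_A / Q̄_B = 455.19 / 140.95 = 3.229.

Q̄_A / Q̄_B ≈ 3.23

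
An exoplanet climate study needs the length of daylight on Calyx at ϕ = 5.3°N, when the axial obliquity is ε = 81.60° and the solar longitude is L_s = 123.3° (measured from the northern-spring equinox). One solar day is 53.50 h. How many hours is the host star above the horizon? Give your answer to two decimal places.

29.08 h

Solar declination: sin δ = sin ε · sin L_s = sin 81.60° × sin 123.3° = 0.82684, so δ = +55.776°.
cos h₀ = −tan ϕ · tan δ = −tan(+5.3°) × tan(+55.776°) = -0.1364, so h₀ = 1.7076 rad = 97.84°.
Daylight = 2h₀/(2π) × 53.50 h = (1.7076/π) × 53.50 = 29.08 h.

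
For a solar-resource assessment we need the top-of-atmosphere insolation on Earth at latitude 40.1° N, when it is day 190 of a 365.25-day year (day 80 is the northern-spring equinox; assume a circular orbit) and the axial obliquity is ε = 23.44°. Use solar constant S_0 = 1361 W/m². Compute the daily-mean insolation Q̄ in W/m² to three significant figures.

Solar longitude: L_s = 360° × (190 − 80)/365.25 = 108.419°.
sin δ = sin 23.44° × sin 108.419° = 0.37741, so δ = +22.173°.
cos h₀ = −tan(+40.1°) tan(+22.173°) = -0.3432, h₀ = 1.9211 rad.
Bracket: h₀ sin ϕ sin δ + cos ϕ cos δ sin h₀ = 1.9211×0.64412×0.37741 + 0.76492×0.92605×0.93927 = 0.467014 + 0.665336 = 1.132350.
Q̄ = (S_0/π) × [bracket] = (1361/π) × 1.132350 = 490.6 W/m².

Q̄ ≈ 491 W/m²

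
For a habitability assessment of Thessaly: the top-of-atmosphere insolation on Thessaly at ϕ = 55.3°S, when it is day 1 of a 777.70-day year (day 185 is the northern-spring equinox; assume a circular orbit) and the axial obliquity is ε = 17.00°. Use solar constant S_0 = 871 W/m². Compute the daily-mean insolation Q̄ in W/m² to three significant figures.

Solar longitude: L_s = 360° × (1 − 185)/777.70 = -85.174°, i.e. -85.174° + 360° = 274.826°.
sin δ = sin 17.00° × sin 274.826° = -0.29134, so δ = -16.938°.
cos h₀ = −tan(-55.3°) tan(-16.938°) = -0.4398, h₀ = 2.0262 rad.
Bracket: h₀ sin ϕ sin δ + cos ϕ cos δ sin h₀ = 2.0262×-0.82214×-0.29134 + 0.56928×0.95662×0.89809 = 0.485320 + 0.489086 = 0.974406.
Q̄ = (S_0/π) × [bracket] = (871/π) × 0.974406 = 270.2 W/m².

Q̄ ≈ 270 W/m²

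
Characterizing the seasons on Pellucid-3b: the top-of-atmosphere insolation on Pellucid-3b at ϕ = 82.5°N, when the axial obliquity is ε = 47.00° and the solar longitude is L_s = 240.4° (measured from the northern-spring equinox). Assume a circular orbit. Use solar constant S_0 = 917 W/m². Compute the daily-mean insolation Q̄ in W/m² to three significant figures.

Q̄ ≈ 0.00 W/m²

Solar declination: sin δ = sin ε · sin L_s = sin 47.00° × sin 240.4° = -0.63591, so δ = -39.487°.
cos h₀ = −tan(+82.5°) tan(-39.487°) = 6.2586 ≥ 1 ⇒ polar night, h₀ = 0 and Q̄ = 0.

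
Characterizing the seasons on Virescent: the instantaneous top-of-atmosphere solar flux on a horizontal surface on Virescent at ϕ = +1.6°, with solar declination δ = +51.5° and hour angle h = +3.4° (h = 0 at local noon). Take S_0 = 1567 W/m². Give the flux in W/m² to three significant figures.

1.01e+03 W/m²

cos θ_z = sin ϕ sin δ + cos ϕ cos δ cos h = 0.021852 + 0.621177 = 0.643029.
Flux = S_0 · cos θ_z = 1567 × 0.643029 = 1008 W/m².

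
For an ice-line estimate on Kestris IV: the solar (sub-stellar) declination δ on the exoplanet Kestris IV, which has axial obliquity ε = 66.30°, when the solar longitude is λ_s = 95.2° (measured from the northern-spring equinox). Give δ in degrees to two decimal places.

δ = +65.77°

sin δ = sin ε · sin λ_s = sin 66.30° × sin 95.2° = 0.911894.
δ = arcsin(0.911894) = +65.77°.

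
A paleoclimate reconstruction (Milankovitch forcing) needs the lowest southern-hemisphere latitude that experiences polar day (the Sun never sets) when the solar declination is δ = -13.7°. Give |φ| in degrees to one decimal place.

|φ| = 76.3°

Polar day requires cos H₀ = −tan φ tan δ ≤ −1, i.e. tan φ tan δ ≥ 1.
The boundary is |tan φ| · |tan δ| = 1, so |φ| = 90° − |δ| = 90° − 13.7° = 76.3° in the southern hemisphere.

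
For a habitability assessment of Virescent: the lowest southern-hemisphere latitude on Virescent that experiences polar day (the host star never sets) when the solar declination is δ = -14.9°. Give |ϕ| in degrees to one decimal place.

Polar day requires cos h₀ = −tan ϕ tan δ ≤ −1, i.e. tan ϕ tan δ ≥ 1.
The boundary is |tan ϕ| · |tan δ| = 1, so |ϕ| = 90° − |δ| = 90° − 14.9° = 75.1° in the southern hemisphere.

|ϕ| = 75.1°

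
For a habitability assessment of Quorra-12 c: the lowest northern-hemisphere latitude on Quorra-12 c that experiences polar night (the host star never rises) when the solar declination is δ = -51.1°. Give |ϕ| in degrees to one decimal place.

Polar night requires cos h₀ = −tan ϕ tan δ ≥ 1, i.e. tan ϕ tan δ ≤ −1.
The boundary is |tan ϕ| · |tan δ| = 1, so |ϕ| = 90° − |δ| = 90° − 51.1° = 38.9° in the northern hemisphere.

|ϕ| = 38.9°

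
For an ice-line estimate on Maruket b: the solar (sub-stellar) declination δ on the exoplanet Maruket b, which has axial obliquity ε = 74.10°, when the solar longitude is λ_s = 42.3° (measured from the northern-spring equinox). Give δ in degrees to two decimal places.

δ = +40.34°

sin δ = sin ε · sin λ_s = sin 74.10° × sin 42.3° = 0.647264.
δ = arcsin(0.647264) = +40.34°.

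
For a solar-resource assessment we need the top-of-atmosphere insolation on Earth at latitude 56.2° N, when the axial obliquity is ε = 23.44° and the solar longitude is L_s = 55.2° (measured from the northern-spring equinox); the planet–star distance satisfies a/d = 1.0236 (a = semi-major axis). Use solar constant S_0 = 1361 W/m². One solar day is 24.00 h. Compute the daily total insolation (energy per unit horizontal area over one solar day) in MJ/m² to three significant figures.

Solar declination: sin δ = sin ε · sin L_s = sin 23.44° × sin 55.2° = 0.32664, so δ = +19.065°.
cos h₀ = −tan(+56.2°) tan(+19.065°) = -0.5163, h₀ = 2.1133 rad.
Bracket: h₀ sin ϕ sin δ + cos ϕ cos δ sin h₀ = 2.1133×0.83098×0.32664 + 0.55630×0.94515×0.85644 = 0.573616 + 0.450305 = 1.023921.
Inverse-square distance factor (a/d)² = 1.0236² = 1.047757.
Q̄ = (S_0/π) × 1.047757 × [bracket] = (1361/π) × 1.047757 × 1.023921 = 464.77 W/m².
Daily total = Q̄ × 24.00 h × 3600 s/h = 464.77 × 24.00 × 3600 / 10⁶ = 40.16 MJ/m².

40.2 MJ/m²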